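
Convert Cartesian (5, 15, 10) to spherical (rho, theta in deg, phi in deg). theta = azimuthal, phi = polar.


rho = sqrt(5^2 + 15^2 + 10^2) = 18.7083
theta = atan2(15, 5) = 71.5651 deg
phi = acos(10/18.7083) = 57.6885 deg

rho = 18.7083, theta = 71.5651 deg, phi = 57.6885 deg


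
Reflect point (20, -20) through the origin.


Reflection through origin: (x, y) -> (-x, -y)
(20, -20) -> (-20, 20)

(-20, 20)


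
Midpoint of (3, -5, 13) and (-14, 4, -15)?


Midpoint = ((3+-14)/2, (-5+4)/2, (13+-15)/2) = (-5.5, -0.5, -1)

(-5.5, -0.5, -1)


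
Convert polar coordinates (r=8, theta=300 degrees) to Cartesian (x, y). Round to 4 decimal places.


x = 8 * cos(300) = 4
y = 8 * sin(300) = -6.9282

(4, -6.9282)


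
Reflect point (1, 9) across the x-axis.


Reflection across x-axis: (x, y) -> (x, -y)
(1, 9) -> (1, -9)

(1, -9)


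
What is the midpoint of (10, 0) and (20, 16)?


Midpoint = ((10+20)/2, (0+16)/2) = (15, 8)

(15, 8)


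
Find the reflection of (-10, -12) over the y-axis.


Reflection across y-axis: (x, y) -> (-x, y)
(-10, -12) -> (10, -12)

(10, -12)


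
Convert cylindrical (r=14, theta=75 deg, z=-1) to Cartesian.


x = 14 * cos(75) = 3.6235
y = 14 * sin(75) = 13.523
z = -1

(3.6235, 13.523, -1)


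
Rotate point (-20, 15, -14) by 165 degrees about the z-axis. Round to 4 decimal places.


x' = -20*cos(165) - 15*sin(165) = 15.4362
y' = -20*sin(165) + 15*cos(165) = -19.6653
z' = -14

(15.4362, -19.6653, -14)


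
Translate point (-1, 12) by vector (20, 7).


Translation: (x+dx, y+dy) = (-1+20, 12+7) = (19, 19)

(19, 19)


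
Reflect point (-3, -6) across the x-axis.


Reflection across x-axis: (x, y) -> (x, -y)
(-3, -6) -> (-3, 6)

(-3, 6)


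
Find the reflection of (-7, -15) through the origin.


Reflection through origin: (x, y) -> (-x, -y)
(-7, -15) -> (7, 15)

(7, 15)


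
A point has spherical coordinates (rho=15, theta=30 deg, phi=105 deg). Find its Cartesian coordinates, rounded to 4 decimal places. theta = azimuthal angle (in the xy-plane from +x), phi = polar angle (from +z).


x = 15 * sin(105) * cos(30) = 12.5477
y = 15 * sin(105) * sin(30) = 7.2444
z = 15 * cos(105) = -3.8823

(12.5477, 7.2444, -3.8823)


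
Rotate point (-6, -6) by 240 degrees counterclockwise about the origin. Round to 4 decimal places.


x' = -6*cos(240) - -6*sin(240) = -2.1962
y' = -6*sin(240) + -6*cos(240) = 8.1962

(-2.1962, 8.1962)


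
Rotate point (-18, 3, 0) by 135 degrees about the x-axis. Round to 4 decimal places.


x' = -18
y' = 3*cos(135) - 0*sin(135) = -2.1213
z' = 3*sin(135) + 0*cos(135) = 2.1213

(-18, -2.1213, 2.1213)


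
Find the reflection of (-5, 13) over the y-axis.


Reflection across y-axis: (x, y) -> (-x, y)
(-5, 13) -> (5, 13)

(5, 13)


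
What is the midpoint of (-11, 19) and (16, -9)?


Midpoint = ((-11+16)/2, (19+-9)/2) = (2.5, 5)

(2.5, 5)


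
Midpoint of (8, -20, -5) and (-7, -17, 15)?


Midpoint = ((8+-7)/2, (-20+-17)/2, (-5+15)/2) = (0.5, -18.5, 5)

(0.5, -18.5, 5)


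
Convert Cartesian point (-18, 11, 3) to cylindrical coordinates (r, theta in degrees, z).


r = sqrt((-18)^2 + 11^2) = 21.095
theta = atan2(11, -18) = 148.5704 deg
z = 3

r = 21.095, theta = 148.5704 deg, z = 3


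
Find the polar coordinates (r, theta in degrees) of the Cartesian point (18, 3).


r = sqrt(18^2 + 3^2) = 18.2483
theta = atan2(3, 18) = 9.4623 degrees

r = 18.2483, theta = 9.4623 degrees


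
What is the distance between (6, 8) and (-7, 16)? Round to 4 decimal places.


d = sqrt((-7-6)^2 + (16-8)^2) = 15.2643

15.2643


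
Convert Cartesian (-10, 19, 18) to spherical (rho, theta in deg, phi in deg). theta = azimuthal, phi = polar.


rho = sqrt((-10)^2 + 19^2 + 18^2) = 28.0179
theta = atan2(19, -10) = 117.7585 deg
phi = acos(18/28.0179) = 50.0254 deg

rho = 28.0179, theta = 117.7585 deg, phi = 50.0254 deg


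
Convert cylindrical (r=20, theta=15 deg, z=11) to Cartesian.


x = 20 * cos(15) = 19.3185
y = 20 * sin(15) = 5.1764
z = 11

(19.3185, 5.1764, 11)


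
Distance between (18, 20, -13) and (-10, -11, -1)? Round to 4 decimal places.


d = sqrt((-10-18)^2 + (-11-20)^2 + (-1--13)^2) = 43.4626

43.4626


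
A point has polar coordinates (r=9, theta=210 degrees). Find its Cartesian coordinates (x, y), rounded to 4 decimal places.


x = 9 * cos(210) = -7.7942
y = 9 * sin(210) = -4.5

(-7.7942, -4.5)


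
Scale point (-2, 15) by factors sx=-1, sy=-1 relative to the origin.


Scaling: (x*sx, y*sy) = (-2*-1, 15*-1) = (2, -15)

(2, -15)


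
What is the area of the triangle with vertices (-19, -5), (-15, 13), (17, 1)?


Area = |x1(y2-y3) + x2(y3-y1) + x3(y1-y2)| / 2
= |-19*(13-1) + -15*(1--5) + 17*(-5-13)| / 2
= 312

312


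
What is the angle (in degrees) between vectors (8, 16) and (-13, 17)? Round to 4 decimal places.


dot = 8*-13 + 16*17 = 168
|u| = 17.8885, |v| = 21.4009
cos(angle) = 0.4388
angle = 63.9704 degrees

63.9704 degrees


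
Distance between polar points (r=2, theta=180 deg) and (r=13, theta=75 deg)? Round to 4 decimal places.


d = sqrt(r1^2 + r2^2 - 2*r1*r2*cos(t2-t1))
d = sqrt(2^2 + 13^2 - 2*2*13*cos(75-180)) = 13.655

13.655


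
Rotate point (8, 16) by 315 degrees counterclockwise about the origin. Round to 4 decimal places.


x' = 8*cos(315) - 16*sin(315) = 16.9706
y' = 8*sin(315) + 16*cos(315) = 5.6569

(16.9706, 5.6569)


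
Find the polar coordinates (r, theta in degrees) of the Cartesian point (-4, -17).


r = sqrt((-4)^2 + (-17)^2) = 17.4642
theta = atan2(-17, -4) = 256.7595 degrees

r = 17.4642, theta = 256.7595 degrees


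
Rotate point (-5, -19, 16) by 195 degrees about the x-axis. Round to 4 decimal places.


x' = -5
y' = -19*cos(195) - 16*sin(195) = 22.4937
z' = -19*sin(195) + 16*cos(195) = -10.5373

(-5, 22.4937, -10.5373)


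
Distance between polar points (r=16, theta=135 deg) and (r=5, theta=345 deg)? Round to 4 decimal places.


d = sqrt(r1^2 + r2^2 - 2*r1*r2*cos(t2-t1))
d = sqrt(16^2 + 5^2 - 2*16*5*cos(345-135)) = 20.4833

20.4833


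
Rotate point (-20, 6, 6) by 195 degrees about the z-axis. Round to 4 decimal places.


x' = -20*cos(195) - 6*sin(195) = 20.8714
y' = -20*sin(195) + 6*cos(195) = -0.6192
z' = 6

(20.8714, -0.6192, 6)


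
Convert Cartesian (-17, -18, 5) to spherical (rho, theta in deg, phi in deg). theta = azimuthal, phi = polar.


rho = sqrt((-17)^2 + (-18)^2 + 5^2) = 25.2587
theta = atan2(-18, -17) = 226.6366 deg
phi = acos(5/25.2587) = 78.5828 deg

rho = 25.2587, theta = 226.6366 deg, phi = 78.5828 deg


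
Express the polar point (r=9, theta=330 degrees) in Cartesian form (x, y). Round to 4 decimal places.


x = 9 * cos(330) = 7.7942
y = 9 * sin(330) = -4.5

(7.7942, -4.5)


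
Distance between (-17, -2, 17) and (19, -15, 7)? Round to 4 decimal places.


d = sqrt((19--17)^2 + (-15--2)^2 + (7-17)^2) = 39.5601

39.5601


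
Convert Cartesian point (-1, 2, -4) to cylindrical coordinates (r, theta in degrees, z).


r = sqrt((-1)^2 + 2^2) = 2.2361
theta = atan2(2, -1) = 116.5651 deg
z = -4

r = 2.2361, theta = 116.5651 deg, z = -4


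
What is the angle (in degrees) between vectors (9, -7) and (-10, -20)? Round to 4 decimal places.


dot = 9*-10 + -7*-20 = 50
|u| = 11.4018, |v| = 22.3607
cos(angle) = 0.1961
angle = 78.6901 degrees

78.6901 degrees


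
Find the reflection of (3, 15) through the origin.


Reflection through origin: (x, y) -> (-x, -y)
(3, 15) -> (-3, -15)

(-3, -15)


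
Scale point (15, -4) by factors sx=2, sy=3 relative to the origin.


Scaling: (x*sx, y*sy) = (15*2, -4*3) = (30, -12)

(30, -12)


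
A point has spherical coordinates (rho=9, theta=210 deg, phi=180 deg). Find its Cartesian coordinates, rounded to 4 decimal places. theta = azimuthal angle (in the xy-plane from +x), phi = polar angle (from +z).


x = 9 * sin(180) * cos(210) = 0
y = 9 * sin(180) * sin(210) = 0
z = 9 * cos(180) = -9

(0, 0, -9)


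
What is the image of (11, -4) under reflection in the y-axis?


Reflection across y-axis: (x, y) -> (-x, y)
(11, -4) -> (-11, -4)

(-11, -4)


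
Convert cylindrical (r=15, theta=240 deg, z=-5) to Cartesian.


x = 15 * cos(240) = -7.5
y = 15 * sin(240) = -12.9904
z = -5

(-7.5, -12.9904, -5)


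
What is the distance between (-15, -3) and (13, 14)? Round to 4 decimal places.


d = sqrt((13--15)^2 + (14--3)^2) = 32.7567

32.7567


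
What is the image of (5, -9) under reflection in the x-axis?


Reflection across x-axis: (x, y) -> (x, -y)
(5, -9) -> (5, 9)

(5, 9)


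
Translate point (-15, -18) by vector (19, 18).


Translation: (x+dx, y+dy) = (-15+19, -18+18) = (4, 0)

(4, 0)


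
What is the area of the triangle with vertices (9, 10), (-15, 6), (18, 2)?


Area = |x1(y2-y3) + x2(y3-y1) + x3(y1-y2)| / 2
= |9*(6-2) + -15*(2-10) + 18*(10-6)| / 2
= 114

114


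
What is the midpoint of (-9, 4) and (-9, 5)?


Midpoint = ((-9+-9)/2, (4+5)/2) = (-9, 4.5)

(-9, 4.5)


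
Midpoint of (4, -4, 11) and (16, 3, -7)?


Midpoint = ((4+16)/2, (-4+3)/2, (11+-7)/2) = (10, -0.5, 2)

(10, -0.5, 2)


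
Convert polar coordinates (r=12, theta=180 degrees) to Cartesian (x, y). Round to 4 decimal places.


x = 12 * cos(180) = -12
y = 12 * sin(180) = 0

(-12, 0)


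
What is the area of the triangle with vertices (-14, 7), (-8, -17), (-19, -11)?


Area = |x1(y2-y3) + x2(y3-y1) + x3(y1-y2)| / 2
= |-14*(-17--11) + -8*(-11-7) + -19*(7--17)| / 2
= 114

114


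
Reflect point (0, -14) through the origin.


Reflection through origin: (x, y) -> (-x, -y)
(0, -14) -> (0, 14)

(0, 14)


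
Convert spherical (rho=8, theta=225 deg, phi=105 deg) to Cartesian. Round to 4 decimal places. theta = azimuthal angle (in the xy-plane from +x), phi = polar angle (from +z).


x = 8 * sin(105) * cos(225) = -5.4641
y = 8 * sin(105) * sin(225) = -5.4641
z = 8 * cos(105) = -2.0706

(-5.4641, -5.4641, -2.0706)


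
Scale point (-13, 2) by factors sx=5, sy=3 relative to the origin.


Scaling: (x*sx, y*sy) = (-13*5, 2*3) = (-65, 6)

(-65, 6)


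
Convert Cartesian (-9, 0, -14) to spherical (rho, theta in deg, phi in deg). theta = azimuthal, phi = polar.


rho = sqrt((-9)^2 + 0^2 + (-14)^2) = 16.6433
theta = atan2(0, -9) = 180 deg
phi = acos(-14/16.6433) = 147.2648 deg

rho = 16.6433, theta = 180 deg, phi = 147.2648 deg


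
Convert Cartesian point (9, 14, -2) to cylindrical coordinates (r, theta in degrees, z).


r = sqrt(9^2 + 14^2) = 16.6433
theta = atan2(14, 9) = 57.2648 deg
z = -2

r = 16.6433, theta = 57.2648 deg, z = -2


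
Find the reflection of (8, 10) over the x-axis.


Reflection across x-axis: (x, y) -> (x, -y)
(8, 10) -> (8, -10)

(8, -10)


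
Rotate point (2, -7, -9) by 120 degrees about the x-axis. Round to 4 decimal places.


x' = 2
y' = -7*cos(120) - -9*sin(120) = 11.2942
z' = -7*sin(120) + -9*cos(120) = -1.5622

(2, 11.2942, -1.5622)


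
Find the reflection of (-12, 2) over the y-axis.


Reflection across y-axis: (x, y) -> (-x, y)
(-12, 2) -> (12, 2)

(12, 2)


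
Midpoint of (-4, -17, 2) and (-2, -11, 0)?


Midpoint = ((-4+-2)/2, (-17+-11)/2, (2+0)/2) = (-3, -14, 1)

(-3, -14, 1)


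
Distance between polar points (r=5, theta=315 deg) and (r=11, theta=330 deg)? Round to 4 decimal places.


d = sqrt(r1^2 + r2^2 - 2*r1*r2*cos(t2-t1))
d = sqrt(5^2 + 11^2 - 2*5*11*cos(330-315)) = 6.3046

6.3046


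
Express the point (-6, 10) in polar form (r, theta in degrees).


r = sqrt((-6)^2 + 10^2) = 11.6619
theta = atan2(10, -6) = 120.9638 degrees

r = 11.6619, theta = 120.9638 degrees


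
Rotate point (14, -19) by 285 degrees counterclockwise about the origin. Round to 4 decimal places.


x' = 14*cos(285) - -19*sin(285) = -14.7291
y' = 14*sin(285) + -19*cos(285) = -18.4405

(-14.7291, -18.4405)


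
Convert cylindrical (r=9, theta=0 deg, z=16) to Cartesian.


x = 9 * cos(0) = 9
y = 9 * sin(0) = 0
z = 16

(9, 0, 16)


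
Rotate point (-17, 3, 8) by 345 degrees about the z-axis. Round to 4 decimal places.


x' = -17*cos(345) - 3*sin(345) = -15.6443
y' = -17*sin(345) + 3*cos(345) = 7.2977
z' = 8

(-15.6443, 7.2977, 8)


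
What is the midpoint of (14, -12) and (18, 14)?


Midpoint = ((14+18)/2, (-12+14)/2) = (16, 1)

(16, 1)


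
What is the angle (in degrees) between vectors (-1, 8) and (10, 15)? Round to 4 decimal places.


dot = -1*10 + 8*15 = 110
|u| = 8.0623, |v| = 18.0278
cos(angle) = 0.7568
angle = 40.8151 degrees

40.8151 degrees


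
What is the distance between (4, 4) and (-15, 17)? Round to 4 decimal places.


d = sqrt((-15-4)^2 + (17-4)^2) = 23.0217

23.0217


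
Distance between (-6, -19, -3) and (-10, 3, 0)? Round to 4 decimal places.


d = sqrt((-10--6)^2 + (3--19)^2 + (0--3)^2) = 22.561

22.561


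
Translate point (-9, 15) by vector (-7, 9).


Translation: (x+dx, y+dy) = (-9+-7, 15+9) = (-16, 24)

(-16, 24)


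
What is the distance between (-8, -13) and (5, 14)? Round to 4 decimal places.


d = sqrt((5--8)^2 + (14--13)^2) = 29.9666

29.9666


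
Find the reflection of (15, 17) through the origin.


Reflection through origin: (x, y) -> (-x, -y)
(15, 17) -> (-15, -17)

(-15, -17)


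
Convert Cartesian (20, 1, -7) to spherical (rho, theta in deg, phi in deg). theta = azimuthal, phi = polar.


rho = sqrt(20^2 + 1^2 + (-7)^2) = 21.2132
theta = atan2(1, 20) = 2.8624 deg
phi = acos(-7/21.2132) = 109.2678 deg

rho = 21.2132, theta = 2.8624 deg, phi = 109.2678 deg


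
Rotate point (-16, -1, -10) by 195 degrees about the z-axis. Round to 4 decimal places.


x' = -16*cos(195) - -1*sin(195) = 15.196
y' = -16*sin(195) + -1*cos(195) = 5.107
z' = -10

(15.196, 5.107, -10)


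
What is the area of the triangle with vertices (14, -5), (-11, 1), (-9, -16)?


Area = |x1(y2-y3) + x2(y3-y1) + x3(y1-y2)| / 2
= |14*(1--16) + -11*(-16--5) + -9*(-5-1)| / 2
= 206.5

206.5


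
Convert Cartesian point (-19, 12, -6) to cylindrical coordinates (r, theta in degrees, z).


r = sqrt((-19)^2 + 12^2) = 22.4722
theta = atan2(12, -19) = 147.7244 deg
z = -6

r = 22.4722, theta = 147.7244 deg, z = -6


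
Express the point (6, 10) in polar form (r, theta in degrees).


r = sqrt(6^2 + 10^2) = 11.6619
theta = atan2(10, 6) = 59.0362 degrees

r = 11.6619, theta = 59.0362 degrees


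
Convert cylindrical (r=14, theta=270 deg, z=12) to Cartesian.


x = 14 * cos(270) = 0
y = 14 * sin(270) = -14
z = 12

(0, -14, 12)


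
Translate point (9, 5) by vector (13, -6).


Translation: (x+dx, y+dy) = (9+13, 5+-6) = (22, -1)

(22, -1)


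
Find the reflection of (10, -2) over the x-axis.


Reflection across x-axis: (x, y) -> (x, -y)
(10, -2) -> (10, 2)

(10, 2)


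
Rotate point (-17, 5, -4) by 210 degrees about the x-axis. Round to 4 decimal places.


x' = -17
y' = 5*cos(210) - -4*sin(210) = -6.3301
z' = 5*sin(210) + -4*cos(210) = 0.9641

(-17, -6.3301, 0.9641)


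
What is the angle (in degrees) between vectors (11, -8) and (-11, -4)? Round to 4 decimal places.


dot = 11*-11 + -8*-4 = -89
|u| = 13.6015, |v| = 11.7047
cos(angle) = -0.559
angle = 123.9895 degrees

123.9895 degrees


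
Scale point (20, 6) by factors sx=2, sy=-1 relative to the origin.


Scaling: (x*sx, y*sy) = (20*2, 6*-1) = (40, -6)

(40, -6)


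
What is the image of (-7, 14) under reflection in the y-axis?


Reflection across y-axis: (x, y) -> (-x, y)
(-7, 14) -> (7, 14)

(7, 14)


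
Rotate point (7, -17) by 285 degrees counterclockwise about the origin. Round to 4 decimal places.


x' = 7*cos(285) - -17*sin(285) = -14.609
y' = 7*sin(285) + -17*cos(285) = -11.1614

(-14.609, -11.1614)


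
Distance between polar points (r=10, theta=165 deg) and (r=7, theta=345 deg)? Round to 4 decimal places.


d = sqrt(r1^2 + r2^2 - 2*r1*r2*cos(t2-t1))
d = sqrt(10^2 + 7^2 - 2*10*7*cos(345-165)) = 17

17


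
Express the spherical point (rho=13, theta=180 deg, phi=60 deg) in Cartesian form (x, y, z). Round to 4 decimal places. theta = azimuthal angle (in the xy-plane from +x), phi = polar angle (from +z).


x = 13 * sin(60) * cos(180) = -11.2583
y = 13 * sin(60) * sin(180) = 0
z = 13 * cos(60) = 6.5

(-11.2583, 0, 6.5)


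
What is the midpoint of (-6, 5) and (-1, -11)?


Midpoint = ((-6+-1)/2, (5+-11)/2) = (-3.5, -3)

(-3.5, -3)


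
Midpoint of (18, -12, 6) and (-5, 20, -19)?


Midpoint = ((18+-5)/2, (-12+20)/2, (6+-19)/2) = (6.5, 4, -6.5)

(6.5, 4, -6.5)


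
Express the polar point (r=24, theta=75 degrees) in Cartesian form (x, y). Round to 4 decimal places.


x = 24 * cos(75) = 6.2117
y = 24 * sin(75) = 23.1822

(6.2117, 23.1822)


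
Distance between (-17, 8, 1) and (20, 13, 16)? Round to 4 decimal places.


d = sqrt((20--17)^2 + (13-8)^2 + (16-1)^2) = 40.2368

40.2368


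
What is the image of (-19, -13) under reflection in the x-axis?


Reflection across x-axis: (x, y) -> (x, -y)
(-19, -13) -> (-19, 13)

(-19, 13)


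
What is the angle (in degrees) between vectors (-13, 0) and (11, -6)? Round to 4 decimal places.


dot = -13*11 + 0*-6 = -143
|u| = 13, |v| = 12.53
cos(angle) = -0.8779
angle = 151.3895 degrees

151.3895 degrees


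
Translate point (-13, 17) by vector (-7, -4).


Translation: (x+dx, y+dy) = (-13+-7, 17+-4) = (-20, 13)

(-20, 13)


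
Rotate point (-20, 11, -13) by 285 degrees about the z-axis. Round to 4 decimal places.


x' = -20*cos(285) - 11*sin(285) = 5.4488
y' = -20*sin(285) + 11*cos(285) = 22.1655
z' = -13

(5.4488, 22.1655, -13)


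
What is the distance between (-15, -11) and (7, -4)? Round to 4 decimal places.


d = sqrt((7--15)^2 + (-4--11)^2) = 23.0868

23.0868


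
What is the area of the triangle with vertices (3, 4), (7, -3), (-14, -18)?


Area = |x1(y2-y3) + x2(y3-y1) + x3(y1-y2)| / 2
= |3*(-3--18) + 7*(-18-4) + -14*(4--3)| / 2
= 103.5

103.5


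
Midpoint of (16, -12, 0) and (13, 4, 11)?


Midpoint = ((16+13)/2, (-12+4)/2, (0+11)/2) = (14.5, -4, 5.5)

(14.5, -4, 5.5)


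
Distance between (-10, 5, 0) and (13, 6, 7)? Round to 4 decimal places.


d = sqrt((13--10)^2 + (6-5)^2 + (7-0)^2) = 24.0624

24.0624


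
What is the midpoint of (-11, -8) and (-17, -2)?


Midpoint = ((-11+-17)/2, (-8+-2)/2) = (-14, -5)

(-14, -5)


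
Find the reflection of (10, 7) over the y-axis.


Reflection across y-axis: (x, y) -> (-x, y)
(10, 7) -> (-10, 7)

(-10, 7)


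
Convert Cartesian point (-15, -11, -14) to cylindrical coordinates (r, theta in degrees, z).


r = sqrt((-15)^2 + (-11)^2) = 18.6011
theta = atan2(-11, -15) = 216.2538 deg
z = -14

r = 18.6011, theta = 216.2538 deg, z = -14


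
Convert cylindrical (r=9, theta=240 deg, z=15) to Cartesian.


x = 9 * cos(240) = -4.5
y = 9 * sin(240) = -7.7942
z = 15

(-4.5, -7.7942, 15)


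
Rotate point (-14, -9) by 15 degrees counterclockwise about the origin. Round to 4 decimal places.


x' = -14*cos(15) - -9*sin(15) = -11.1936
y' = -14*sin(15) + -9*cos(15) = -12.3168

(-11.1936, -12.3168)


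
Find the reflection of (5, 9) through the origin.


Reflection through origin: (x, y) -> (-x, -y)
(5, 9) -> (-5, -9)

(-5, -9)


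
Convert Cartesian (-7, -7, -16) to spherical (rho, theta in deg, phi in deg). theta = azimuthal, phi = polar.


rho = sqrt((-7)^2 + (-7)^2 + (-16)^2) = 18.8149
theta = atan2(-7, -7) = 225 deg
phi = acos(-16/18.8149) = 148.2542 deg

rho = 18.8149, theta = 225 deg, phi = 148.2542 deg


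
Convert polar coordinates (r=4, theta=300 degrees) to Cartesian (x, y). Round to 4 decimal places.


x = 4 * cos(300) = 2
y = 4 * sin(300) = -3.4641

(2, -3.4641)


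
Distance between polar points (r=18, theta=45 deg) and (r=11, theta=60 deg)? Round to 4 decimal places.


d = sqrt(r1^2 + r2^2 - 2*r1*r2*cos(t2-t1))
d = sqrt(18^2 + 11^2 - 2*18*11*cos(60-45)) = 7.9053

7.9053


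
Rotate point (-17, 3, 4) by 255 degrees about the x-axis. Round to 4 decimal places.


x' = -17
y' = 3*cos(255) - 4*sin(255) = 3.0872
z' = 3*sin(255) + 4*cos(255) = -3.9331

(-17, 3.0872, -3.9331)


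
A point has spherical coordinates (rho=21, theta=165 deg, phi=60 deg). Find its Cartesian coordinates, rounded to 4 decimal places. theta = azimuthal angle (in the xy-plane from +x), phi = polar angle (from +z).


x = 21 * sin(60) * cos(165) = -17.5668
y = 21 * sin(60) * sin(165) = 4.707
z = 21 * cos(60) = 10.5

(-17.5668, 4.707, 10.5)


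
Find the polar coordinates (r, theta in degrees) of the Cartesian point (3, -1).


r = sqrt(3^2 + (-1)^2) = 3.1623
theta = atan2(-1, 3) = 341.5651 degrees

r = 3.1623, theta = 341.5651 degrees


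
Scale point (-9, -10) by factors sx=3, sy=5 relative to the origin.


Scaling: (x*sx, y*sy) = (-9*3, -10*5) = (-27, -50)

(-27, -50)


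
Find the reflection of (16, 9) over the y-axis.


Reflection across y-axis: (x, y) -> (-x, y)
(16, 9) -> (-16, 9)

(-16, 9)


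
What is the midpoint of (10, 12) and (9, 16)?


Midpoint = ((10+9)/2, (12+16)/2) = (9.5, 14)

(9.5, 14)


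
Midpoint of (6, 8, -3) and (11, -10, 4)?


Midpoint = ((6+11)/2, (8+-10)/2, (-3+4)/2) = (8.5, -1, 0.5)

(8.5, -1, 0.5)


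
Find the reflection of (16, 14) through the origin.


Reflection through origin: (x, y) -> (-x, -y)
(16, 14) -> (-16, -14)

(-16, -14)


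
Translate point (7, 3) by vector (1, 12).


Translation: (x+dx, y+dy) = (7+1, 3+12) = (8, 15)

(8, 15)


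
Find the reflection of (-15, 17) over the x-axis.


Reflection across x-axis: (x, y) -> (x, -y)
(-15, 17) -> (-15, -17)

(-15, -17)


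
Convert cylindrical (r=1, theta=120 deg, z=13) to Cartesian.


x = 1 * cos(120) = -0.5
y = 1 * sin(120) = 0.866
z = 13

(-0.5, 0.866, 13)


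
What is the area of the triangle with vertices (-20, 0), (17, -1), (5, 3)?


Area = |x1(y2-y3) + x2(y3-y1) + x3(y1-y2)| / 2
= |-20*(-1-3) + 17*(3-0) + 5*(0--1)| / 2
= 68

68


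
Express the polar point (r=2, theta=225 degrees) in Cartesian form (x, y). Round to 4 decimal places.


x = 2 * cos(225) = -1.4142
y = 2 * sin(225) = -1.4142

(-1.4142, -1.4142)


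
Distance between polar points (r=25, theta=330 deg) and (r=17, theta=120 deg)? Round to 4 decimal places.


d = sqrt(r1^2 + r2^2 - 2*r1*r2*cos(t2-t1))
d = sqrt(25^2 + 17^2 - 2*25*17*cos(120-330)) = 40.6217

40.6217


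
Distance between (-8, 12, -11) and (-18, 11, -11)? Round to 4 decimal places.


d = sqrt((-18--8)^2 + (11-12)^2 + (-11--11)^2) = 10.0499

10.0499


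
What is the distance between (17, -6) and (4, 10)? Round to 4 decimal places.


d = sqrt((4-17)^2 + (10--6)^2) = 20.6155

20.6155


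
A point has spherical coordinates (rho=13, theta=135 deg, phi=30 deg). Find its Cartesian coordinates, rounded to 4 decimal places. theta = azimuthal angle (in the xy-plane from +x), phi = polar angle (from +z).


x = 13 * sin(30) * cos(135) = -4.5962
y = 13 * sin(30) * sin(135) = 4.5962
z = 13 * cos(30) = 11.2583

(-4.5962, 4.5962, 11.2583)


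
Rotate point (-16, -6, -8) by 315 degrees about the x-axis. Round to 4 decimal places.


x' = -16
y' = -6*cos(315) - -8*sin(315) = -9.8995
z' = -6*sin(315) + -8*cos(315) = -1.4142

(-16, -9.8995, -1.4142)


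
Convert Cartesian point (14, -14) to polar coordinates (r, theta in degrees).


r = sqrt(14^2 + (-14)^2) = 19.799
theta = atan2(-14, 14) = 315 degrees

r = 19.799, theta = 315 degrees


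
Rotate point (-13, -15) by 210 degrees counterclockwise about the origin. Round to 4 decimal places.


x' = -13*cos(210) - -15*sin(210) = 3.7583
y' = -13*sin(210) + -15*cos(210) = 19.4904

(3.7583, 19.4904)


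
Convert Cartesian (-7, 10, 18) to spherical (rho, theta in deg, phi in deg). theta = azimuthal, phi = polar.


rho = sqrt((-7)^2 + 10^2 + 18^2) = 21.7486
theta = atan2(10, -7) = 124.992 deg
phi = acos(18/21.7486) = 34.1428 deg

rho = 21.7486, theta = 124.992 deg, phi = 34.1428 deg


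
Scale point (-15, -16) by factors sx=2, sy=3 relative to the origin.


Scaling: (x*sx, y*sy) = (-15*2, -16*3) = (-30, -48)

(-30, -48)


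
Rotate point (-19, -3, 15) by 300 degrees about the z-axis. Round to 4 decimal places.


x' = -19*cos(300) - -3*sin(300) = -12.0981
y' = -19*sin(300) + -3*cos(300) = 14.9545
z' = 15

(-12.0981, 14.9545, 15)


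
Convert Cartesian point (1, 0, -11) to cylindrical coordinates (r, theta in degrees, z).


r = sqrt(1^2 + 0^2) = 1
theta = atan2(0, 1) = 0 deg
z = -11

r = 1, theta = 0 deg, z = -11


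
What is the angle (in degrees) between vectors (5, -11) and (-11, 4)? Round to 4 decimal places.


dot = 5*-11 + -11*4 = -99
|u| = 12.083, |v| = 11.7047
cos(angle) = -0.7
angle = 134.4271 degrees

134.4271 degrees


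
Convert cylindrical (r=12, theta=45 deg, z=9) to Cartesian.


x = 12 * cos(45) = 8.4853
y = 12 * sin(45) = 8.4853
z = 9

(8.4853, 8.4853, 9)


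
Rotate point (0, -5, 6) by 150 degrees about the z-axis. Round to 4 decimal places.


x' = 0*cos(150) - -5*sin(150) = 2.5
y' = 0*sin(150) + -5*cos(150) = 4.3301
z' = 6

(2.5, 4.3301, 6)


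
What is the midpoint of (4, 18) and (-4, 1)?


Midpoint = ((4+-4)/2, (18+1)/2) = (0, 9.5)

(0, 9.5)


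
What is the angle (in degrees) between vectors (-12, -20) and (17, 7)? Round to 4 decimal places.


dot = -12*17 + -20*7 = -344
|u| = 23.3238, |v| = 18.3848
cos(angle) = -0.8022
angle = 143.3439 degrees

143.3439 degrees


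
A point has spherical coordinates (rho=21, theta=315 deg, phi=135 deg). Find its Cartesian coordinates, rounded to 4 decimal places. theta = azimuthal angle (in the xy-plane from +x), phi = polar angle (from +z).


x = 21 * sin(135) * cos(315) = 10.5
y = 21 * sin(135) * sin(315) = -10.5
z = 21 * cos(135) = -14.8492

(10.5, -10.5, -14.8492)


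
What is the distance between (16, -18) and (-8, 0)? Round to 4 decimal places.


d = sqrt((-8-16)^2 + (0--18)^2) = 30

30


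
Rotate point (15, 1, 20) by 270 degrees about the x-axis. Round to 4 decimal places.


x' = 15
y' = 1*cos(270) - 20*sin(270) = 20
z' = 1*sin(270) + 20*cos(270) = -1

(15, 20, -1)


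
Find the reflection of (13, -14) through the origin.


Reflection through origin: (x, y) -> (-x, -y)
(13, -14) -> (-13, 14)

(-13, 14)


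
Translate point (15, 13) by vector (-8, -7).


Translation: (x+dx, y+dy) = (15+-8, 13+-7) = (7, 6)

(7, 6)


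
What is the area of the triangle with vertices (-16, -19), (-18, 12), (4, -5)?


Area = |x1(y2-y3) + x2(y3-y1) + x3(y1-y2)| / 2
= |-16*(12--5) + -18*(-5--19) + 4*(-19-12)| / 2
= 324

324


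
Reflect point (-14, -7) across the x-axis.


Reflection across x-axis: (x, y) -> (x, -y)
(-14, -7) -> (-14, 7)

(-14, 7)


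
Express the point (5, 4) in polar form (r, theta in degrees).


r = sqrt(5^2 + 4^2) = 6.4031
theta = atan2(4, 5) = 38.6598 degrees

r = 6.4031, theta = 38.6598 degrees


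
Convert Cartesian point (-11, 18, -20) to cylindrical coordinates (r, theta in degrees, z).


r = sqrt((-11)^2 + 18^2) = 21.095
theta = atan2(18, -11) = 121.4296 deg
z = -20

r = 21.095, theta = 121.4296 deg, z = -20


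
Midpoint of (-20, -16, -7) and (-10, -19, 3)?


Midpoint = ((-20+-10)/2, (-16+-19)/2, (-7+3)/2) = (-15, -17.5, -2)

(-15, -17.5, -2)


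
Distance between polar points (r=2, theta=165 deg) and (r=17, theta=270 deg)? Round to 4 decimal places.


d = sqrt(r1^2 + r2^2 - 2*r1*r2*cos(t2-t1))
d = sqrt(2^2 + 17^2 - 2*2*17*cos(270-165)) = 17.6238

17.6238


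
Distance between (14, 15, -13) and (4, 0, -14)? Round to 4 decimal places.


d = sqrt((4-14)^2 + (0-15)^2 + (-14--13)^2) = 18.0555

18.0555


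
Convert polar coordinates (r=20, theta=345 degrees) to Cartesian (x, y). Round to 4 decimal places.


x = 20 * cos(345) = 19.3185
y = 20 * sin(345) = -5.1764

(19.3185, -5.1764)


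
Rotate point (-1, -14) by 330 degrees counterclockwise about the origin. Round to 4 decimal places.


x' = -1*cos(330) - -14*sin(330) = -7.866
y' = -1*sin(330) + -14*cos(330) = -11.6244

(-7.866, -11.6244)


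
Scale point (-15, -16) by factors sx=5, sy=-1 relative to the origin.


Scaling: (x*sx, y*sy) = (-15*5, -16*-1) = (-75, 16)

(-75, 16)


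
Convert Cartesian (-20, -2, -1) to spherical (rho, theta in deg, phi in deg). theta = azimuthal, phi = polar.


rho = sqrt((-20)^2 + (-2)^2 + (-1)^2) = 20.1246
theta = atan2(-2, -20) = 185.7106 deg
phi = acos(-1/20.1246) = 92.8482 deg

rho = 20.1246, theta = 185.7106 deg, phi = 92.8482 deg


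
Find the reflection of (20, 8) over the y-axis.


Reflection across y-axis: (x, y) -> (-x, y)
(20, 8) -> (-20, 8)

(-20, 8)


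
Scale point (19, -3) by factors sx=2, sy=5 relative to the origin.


Scaling: (x*sx, y*sy) = (19*2, -3*5) = (38, -15)

(38, -15)


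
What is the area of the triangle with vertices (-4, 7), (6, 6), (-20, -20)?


Area = |x1(y2-y3) + x2(y3-y1) + x3(y1-y2)| / 2
= |-4*(6--20) + 6*(-20-7) + -20*(7-6)| / 2
= 143

143


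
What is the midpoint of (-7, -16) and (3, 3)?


Midpoint = ((-7+3)/2, (-16+3)/2) = (-2, -6.5)

(-2, -6.5)


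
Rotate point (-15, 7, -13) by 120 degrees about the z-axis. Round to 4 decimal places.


x' = -15*cos(120) - 7*sin(120) = 1.4378
y' = -15*sin(120) + 7*cos(120) = -16.4904
z' = -13

(1.4378, -16.4904, -13)


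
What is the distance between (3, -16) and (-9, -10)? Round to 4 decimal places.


d = sqrt((-9-3)^2 + (-10--16)^2) = 13.4164

13.4164


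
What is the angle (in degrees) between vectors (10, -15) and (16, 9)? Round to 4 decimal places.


dot = 10*16 + -15*9 = 25
|u| = 18.0278, |v| = 18.3576
cos(angle) = 0.0755
angle = 85.6677 degrees

85.6677 degrees


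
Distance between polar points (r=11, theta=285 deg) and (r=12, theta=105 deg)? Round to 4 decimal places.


d = sqrt(r1^2 + r2^2 - 2*r1*r2*cos(t2-t1))
d = sqrt(11^2 + 12^2 - 2*11*12*cos(105-285)) = 23

23


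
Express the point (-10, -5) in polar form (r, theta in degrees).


r = sqrt((-10)^2 + (-5)^2) = 11.1803
theta = atan2(-5, -10) = 206.5651 degrees

r = 11.1803, theta = 206.5651 degrees


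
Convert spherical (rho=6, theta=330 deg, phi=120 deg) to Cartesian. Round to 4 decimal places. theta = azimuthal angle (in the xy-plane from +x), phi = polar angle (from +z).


x = 6 * sin(120) * cos(330) = 4.5
y = 6 * sin(120) * sin(330) = -2.5981
z = 6 * cos(120) = -3

(4.5, -2.5981, -3)


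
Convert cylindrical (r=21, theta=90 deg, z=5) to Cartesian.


x = 21 * cos(90) = 0
y = 21 * sin(90) = 21
z = 5

(0, 21, 5)


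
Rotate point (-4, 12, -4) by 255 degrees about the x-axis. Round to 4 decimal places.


x' = -4
y' = 12*cos(255) - -4*sin(255) = -6.9695
z' = 12*sin(255) + -4*cos(255) = -10.5558

(-4, -6.9695, -10.5558)


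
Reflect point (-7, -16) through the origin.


Reflection through origin: (x, y) -> (-x, -y)
(-7, -16) -> (7, 16)

(7, 16)


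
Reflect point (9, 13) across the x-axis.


Reflection across x-axis: (x, y) -> (x, -y)
(9, 13) -> (9, -13)

(9, -13)


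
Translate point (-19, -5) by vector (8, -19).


Translation: (x+dx, y+dy) = (-19+8, -5+-19) = (-11, -24)

(-11, -24)


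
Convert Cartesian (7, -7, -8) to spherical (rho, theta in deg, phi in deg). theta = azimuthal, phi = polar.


rho = sqrt(7^2 + (-7)^2 + (-8)^2) = 12.7279
theta = atan2(-7, 7) = 315 deg
phi = acos(-8/12.7279) = 128.9424 deg

rho = 12.7279, theta = 315 deg, phi = 128.9424 deg


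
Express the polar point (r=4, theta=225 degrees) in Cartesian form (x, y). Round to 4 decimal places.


x = 4 * cos(225) = -2.8284
y = 4 * sin(225) = -2.8284

(-2.8284, -2.8284)


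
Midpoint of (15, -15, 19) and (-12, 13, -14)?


Midpoint = ((15+-12)/2, (-15+13)/2, (19+-14)/2) = (1.5, -1, 2.5)

(1.5, -1, 2.5)


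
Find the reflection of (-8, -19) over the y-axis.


Reflection across y-axis: (x, y) -> (-x, y)
(-8, -19) -> (8, -19)

(8, -19)


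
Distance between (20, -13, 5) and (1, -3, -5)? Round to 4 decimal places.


d = sqrt((1-20)^2 + (-3--13)^2 + (-5-5)^2) = 23.6854

23.6854


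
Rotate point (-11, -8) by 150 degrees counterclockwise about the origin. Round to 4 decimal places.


x' = -11*cos(150) - -8*sin(150) = 13.5263
y' = -11*sin(150) + -8*cos(150) = 1.4282

(13.5263, 1.4282)


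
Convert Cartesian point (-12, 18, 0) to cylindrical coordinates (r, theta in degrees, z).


r = sqrt((-12)^2 + 18^2) = 21.6333
theta = atan2(18, -12) = 123.6901 deg
z = 0

r = 21.6333, theta = 123.6901 deg, z = 0


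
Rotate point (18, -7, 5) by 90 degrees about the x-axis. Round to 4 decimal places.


x' = 18
y' = -7*cos(90) - 5*sin(90) = -5
z' = -7*sin(90) + 5*cos(90) = -7

(18, -5, -7)


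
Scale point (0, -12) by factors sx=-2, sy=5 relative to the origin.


Scaling: (x*sx, y*sy) = (0*-2, -12*5) = (0, -60)

(0, -60)


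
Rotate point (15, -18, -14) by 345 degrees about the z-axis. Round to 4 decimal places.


x' = 15*cos(345) - -18*sin(345) = 9.8301
y' = 15*sin(345) + -18*cos(345) = -21.269
z' = -14

(9.8301, -21.269, -14)


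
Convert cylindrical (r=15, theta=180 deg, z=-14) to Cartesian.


x = 15 * cos(180) = -15
y = 15 * sin(180) = 0
z = -14

(-15, 0, -14)


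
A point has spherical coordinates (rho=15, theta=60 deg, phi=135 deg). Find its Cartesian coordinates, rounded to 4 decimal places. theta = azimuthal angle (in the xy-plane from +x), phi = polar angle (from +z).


x = 15 * sin(135) * cos(60) = 5.3033
y = 15 * sin(135) * sin(60) = 9.1856
z = 15 * cos(135) = -10.6066

(5.3033, 9.1856, -10.6066)


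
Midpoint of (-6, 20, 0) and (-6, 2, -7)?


Midpoint = ((-6+-6)/2, (20+2)/2, (0+-7)/2) = (-6, 11, -3.5)

(-6, 11, -3.5)


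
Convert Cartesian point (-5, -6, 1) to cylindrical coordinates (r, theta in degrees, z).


r = sqrt((-5)^2 + (-6)^2) = 7.8102
theta = atan2(-6, -5) = 230.1944 deg
z = 1

r = 7.8102, theta = 230.1944 deg, z = 1


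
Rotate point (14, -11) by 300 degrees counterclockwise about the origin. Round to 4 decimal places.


x' = 14*cos(300) - -11*sin(300) = -2.5263
y' = 14*sin(300) + -11*cos(300) = -17.6244

(-2.5263, -17.6244)


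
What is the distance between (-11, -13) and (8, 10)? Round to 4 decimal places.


d = sqrt((8--11)^2 + (10--13)^2) = 29.8329

29.8329


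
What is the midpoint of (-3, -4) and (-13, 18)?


Midpoint = ((-3+-13)/2, (-4+18)/2) = (-8, 7)

(-8, 7)


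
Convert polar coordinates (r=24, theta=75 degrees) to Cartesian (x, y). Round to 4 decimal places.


x = 24 * cos(75) = 6.2117
y = 24 * sin(75) = 23.1822

(6.2117, 23.1822)


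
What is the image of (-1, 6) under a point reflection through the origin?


Reflection through origin: (x, y) -> (-x, -y)
(-1, 6) -> (1, -6)

(1, -6)


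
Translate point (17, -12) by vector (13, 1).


Translation: (x+dx, y+dy) = (17+13, -12+1) = (30, -11)

(30, -11)


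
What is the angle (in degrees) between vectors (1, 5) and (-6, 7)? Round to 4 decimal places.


dot = 1*-6 + 5*7 = 29
|u| = 5.099, |v| = 9.2195
cos(angle) = 0.6169
angle = 51.9112 degrees

51.9112 degrees


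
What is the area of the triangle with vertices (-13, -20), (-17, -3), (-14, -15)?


Area = |x1(y2-y3) + x2(y3-y1) + x3(y1-y2)| / 2
= |-13*(-3--15) + -17*(-15--20) + -14*(-20--3)| / 2
= 1.5

1.5


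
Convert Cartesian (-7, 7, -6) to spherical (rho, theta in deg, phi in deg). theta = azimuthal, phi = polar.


rho = sqrt((-7)^2 + 7^2 + (-6)^2) = 11.5758
theta = atan2(7, -7) = 135 deg
phi = acos(-6/11.5758) = 121.2197 deg

rho = 11.5758, theta = 135 deg, phi = 121.2197 deg


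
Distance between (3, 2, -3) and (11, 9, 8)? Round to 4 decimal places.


d = sqrt((11-3)^2 + (9-2)^2 + (8--3)^2) = 15.2971

15.2971


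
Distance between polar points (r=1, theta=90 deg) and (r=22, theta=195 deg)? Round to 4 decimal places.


d = sqrt(r1^2 + r2^2 - 2*r1*r2*cos(t2-t1))
d = sqrt(1^2 + 22^2 - 2*1*22*cos(195-90)) = 22.2798

22.2798


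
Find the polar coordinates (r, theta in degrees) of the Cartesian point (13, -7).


r = sqrt(13^2 + (-7)^2) = 14.7648
theta = atan2(-7, 13) = 331.6992 degrees

r = 14.7648, theta = 331.6992 degrees


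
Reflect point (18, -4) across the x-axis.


Reflection across x-axis: (x, y) -> (x, -y)
(18, -4) -> (18, 4)

(18, 4)


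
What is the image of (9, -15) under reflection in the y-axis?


Reflection across y-axis: (x, y) -> (-x, y)
(9, -15) -> (-9, -15)

(-9, -15)


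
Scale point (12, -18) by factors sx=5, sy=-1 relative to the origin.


Scaling: (x*sx, y*sy) = (12*5, -18*-1) = (60, 18)

(60, 18)


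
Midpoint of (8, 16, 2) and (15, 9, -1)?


Midpoint = ((8+15)/2, (16+9)/2, (2+-1)/2) = (11.5, 12.5, 0.5)

(11.5, 12.5, 0.5)


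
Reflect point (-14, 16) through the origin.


Reflection through origin: (x, y) -> (-x, -y)
(-14, 16) -> (14, -16)

(14, -16)


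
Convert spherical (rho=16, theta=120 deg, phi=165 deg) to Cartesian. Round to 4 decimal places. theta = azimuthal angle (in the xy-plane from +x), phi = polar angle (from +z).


x = 16 * sin(165) * cos(120) = -2.0706
y = 16 * sin(165) * sin(120) = 3.5863
z = 16 * cos(165) = -15.4548

(-2.0706, 3.5863, -15.4548)


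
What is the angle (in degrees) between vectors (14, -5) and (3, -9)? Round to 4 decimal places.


dot = 14*3 + -5*-9 = 87
|u| = 14.8661, |v| = 9.4868
cos(angle) = 0.6169
angle = 51.9112 degrees

51.9112 degrees


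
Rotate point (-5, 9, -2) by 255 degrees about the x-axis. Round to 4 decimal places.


x' = -5
y' = 9*cos(255) - -2*sin(255) = -4.2612
z' = 9*sin(255) + -2*cos(255) = -8.1757

(-5, -4.2612, -8.1757)


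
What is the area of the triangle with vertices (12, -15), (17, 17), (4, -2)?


Area = |x1(y2-y3) + x2(y3-y1) + x3(y1-y2)| / 2
= |12*(17--2) + 17*(-2--15) + 4*(-15-17)| / 2
= 160.5

160.5


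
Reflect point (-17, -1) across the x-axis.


Reflection across x-axis: (x, y) -> (x, -y)
(-17, -1) -> (-17, 1)

(-17, 1)


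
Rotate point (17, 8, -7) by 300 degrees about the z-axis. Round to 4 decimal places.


x' = 17*cos(300) - 8*sin(300) = 15.4282
y' = 17*sin(300) + 8*cos(300) = -10.7224
z' = -7

(15.4282, -10.7224, -7)


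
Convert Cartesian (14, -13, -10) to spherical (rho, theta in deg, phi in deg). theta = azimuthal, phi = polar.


rho = sqrt(14^2 + (-13)^2 + (-10)^2) = 21.5639
theta = atan2(-13, 14) = 317.1211 deg
phi = acos(-10/21.5639) = 117.6286 deg

rho = 21.5639, theta = 317.1211 deg, phi = 117.6286 deg


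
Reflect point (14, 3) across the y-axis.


Reflection across y-axis: (x, y) -> (-x, y)
(14, 3) -> (-14, 3)

(-14, 3)


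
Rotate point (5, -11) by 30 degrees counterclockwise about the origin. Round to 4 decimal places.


x' = 5*cos(30) - -11*sin(30) = 9.8301
y' = 5*sin(30) + -11*cos(30) = -7.0263

(9.8301, -7.0263)


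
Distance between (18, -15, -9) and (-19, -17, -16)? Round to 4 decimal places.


d = sqrt((-19-18)^2 + (-17--15)^2 + (-16--9)^2) = 37.7094

37.7094


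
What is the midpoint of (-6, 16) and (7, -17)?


Midpoint = ((-6+7)/2, (16+-17)/2) = (0.5, -0.5)

(0.5, -0.5)


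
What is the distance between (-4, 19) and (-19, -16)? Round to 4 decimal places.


d = sqrt((-19--4)^2 + (-16-19)^2) = 38.0789

38.0789


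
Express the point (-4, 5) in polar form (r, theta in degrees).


r = sqrt((-4)^2 + 5^2) = 6.4031
theta = atan2(5, -4) = 128.6598 degrees

r = 6.4031, theta = 128.6598 degrees


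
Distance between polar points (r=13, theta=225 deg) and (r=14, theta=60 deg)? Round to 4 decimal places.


d = sqrt(r1^2 + r2^2 - 2*r1*r2*cos(t2-t1))
d = sqrt(13^2 + 14^2 - 2*13*14*cos(60-225)) = 26.7693

26.7693


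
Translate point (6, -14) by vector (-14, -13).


Translation: (x+dx, y+dy) = (6+-14, -14+-13) = (-8, -27)

(-8, -27)
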